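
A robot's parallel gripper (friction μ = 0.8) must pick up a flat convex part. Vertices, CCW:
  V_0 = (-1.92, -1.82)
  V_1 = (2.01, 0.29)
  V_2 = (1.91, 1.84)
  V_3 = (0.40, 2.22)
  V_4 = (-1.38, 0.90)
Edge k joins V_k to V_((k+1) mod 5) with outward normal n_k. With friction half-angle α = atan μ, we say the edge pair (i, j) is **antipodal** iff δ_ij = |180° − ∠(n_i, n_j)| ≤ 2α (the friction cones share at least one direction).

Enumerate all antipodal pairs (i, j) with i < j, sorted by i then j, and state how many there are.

α = atan 0.8 = 38.66°;  2α = 77.32°
n_0 = (+0.4730, -0.8810)
n_1 = (+0.9979, +0.0644)
n_2 = (+0.2440, +0.9698)
n_3 = (-0.5957, +0.8032)
n_4 = (-0.9809, +0.1947)
  (0,1): δ = 114.54°  ·
  (0,2): δ = 42.36°  ✓
  (0,3): δ = 8.33°  ✓
  (0,4): δ = 50.54°  ✓
  (1,2): δ = 107.82°  ·
  (1,3): δ = 57.13°  ✓
  (1,4): δ = 14.92°  ✓
  (2,3): δ = 129.31°  ·
  (2,4): δ = 87.10°  ·
  (3,4): δ = 137.79°  ·
antipodal pairs: 5

count = 5; pairs: (0,2), (0,3), (0,4), (1,3), (1,4)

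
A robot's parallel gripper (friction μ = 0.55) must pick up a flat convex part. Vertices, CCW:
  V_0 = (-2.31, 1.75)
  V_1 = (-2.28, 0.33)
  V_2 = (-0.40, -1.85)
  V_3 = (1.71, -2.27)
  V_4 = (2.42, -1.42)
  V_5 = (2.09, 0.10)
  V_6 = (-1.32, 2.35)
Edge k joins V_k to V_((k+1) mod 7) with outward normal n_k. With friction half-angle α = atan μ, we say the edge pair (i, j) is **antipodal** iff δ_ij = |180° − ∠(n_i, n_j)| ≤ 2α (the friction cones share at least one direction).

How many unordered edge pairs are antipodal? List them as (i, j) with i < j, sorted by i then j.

count = 8; pairs: (0,3), (0,4), (0,5), (1,4), (1,5), (2,5), (2,6), (3,6)

α = atan 0.55 = 28.81°;  2α = 57.62°
n_0 = (-0.9998, -0.0211)
n_1 = (-0.7573, -0.6531)
n_2 = (-0.1952, -0.9808)
n_3 = (+0.7675, -0.6411)
n_4 = (+0.9772, +0.2122)
n_5 = (+0.5507, +0.8347)
n_6 = (-0.5183, +0.8552)
  (0,1): δ = 140.44°  ·
  (0,2): δ = 102.47°  ·
  (0,3): δ = 41.08°  ✓
  (0,4): δ = 11.04°  ✓
  (0,5): δ = 55.37°  ✓
  (0,6): δ = 120.01°  ·
  (1,2): δ = 142.03°  ·
  (1,3): δ = 80.65°  ·
  (1,4): δ = 28.52°  ✓
  (1,5): δ = 15.81°  ✓
  (1,6): δ = 80.44°  ·
  (2,3): δ = 118.61°  ·
  (2,4): δ = 66.49°  ·
  (2,5): δ = 22.16°  ✓
  (2,6): δ = 42.48°  ✓
  (3,4): δ = 127.88°  ·
  (3,5): δ = 83.55°  ·
  (3,6): δ = 18.91°  ✓
  (4,5): δ = 135.67°  ·
  (4,6): δ = 71.03°  ·
  (5,6): δ = 115.36°  ·
antipodal pairs: 8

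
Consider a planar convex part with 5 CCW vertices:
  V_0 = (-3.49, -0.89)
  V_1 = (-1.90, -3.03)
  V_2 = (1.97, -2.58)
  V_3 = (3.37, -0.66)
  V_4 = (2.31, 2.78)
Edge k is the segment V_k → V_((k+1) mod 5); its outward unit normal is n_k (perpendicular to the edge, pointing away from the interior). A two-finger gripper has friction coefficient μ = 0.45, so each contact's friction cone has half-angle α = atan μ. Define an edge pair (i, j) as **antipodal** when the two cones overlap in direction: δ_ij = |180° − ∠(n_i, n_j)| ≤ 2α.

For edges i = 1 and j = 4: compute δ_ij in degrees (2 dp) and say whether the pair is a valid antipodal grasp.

δ = 25.69°, valid

α = atan 0.45 = 24.23°;  2α = 48.46°
edge 1: e_1 = (+3.87, +0.45);  n_1 = (+0.1155, -0.9933)
edge 4: e_4 = (-5.80, -3.67);  n_4 = (-0.5347, +0.8450)
∠(n_1, n_4) = 154.31°
δ = |180° − 154.31°| = 25.69°
25.69° ≤ 2α = 48.46°  →  valid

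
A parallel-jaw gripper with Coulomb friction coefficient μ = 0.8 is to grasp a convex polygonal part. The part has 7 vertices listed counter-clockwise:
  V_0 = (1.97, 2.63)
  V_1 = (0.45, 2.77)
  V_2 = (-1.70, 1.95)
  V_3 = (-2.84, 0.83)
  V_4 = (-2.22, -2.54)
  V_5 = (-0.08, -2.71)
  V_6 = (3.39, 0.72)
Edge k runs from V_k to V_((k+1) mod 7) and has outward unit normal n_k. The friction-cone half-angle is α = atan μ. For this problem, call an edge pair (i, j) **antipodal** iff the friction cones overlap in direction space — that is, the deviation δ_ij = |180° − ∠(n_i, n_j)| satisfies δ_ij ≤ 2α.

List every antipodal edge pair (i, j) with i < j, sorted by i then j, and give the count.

α = atan 0.8 = 38.66°;  2α = 77.32°
n_0 = (+0.0917, +0.9958)
n_1 = (-0.3564, +0.9343)
n_2 = (-0.7008, +0.7133)
n_3 = (-0.9835, -0.1809)
n_4 = (-0.0792, -0.9969)
n_5 = (+0.7030, -0.7112)
n_6 = (+0.8025, +0.5966)
  (0,1): δ = 153.86°  ·
  (0,2): δ = 130.24°  ·
  (0,3): δ = 74.31°  ✓
  (0,4): δ = 0.72°  ✓
  (0,5): δ = 49.93°  ✓
  (0,6): δ = 131.89°  ·
  (1,2): δ = 156.38°  ·
  (1,3): δ = 100.45°  ·
  (1,4): δ = 25.42°  ✓
  (1,5): δ = 23.79°  ✓
  (1,6): δ = 105.75°  ·
  (2,3): δ = 124.07°  ·
  (2,4): δ = 49.03°  ✓
  (2,5): δ = 0.17°  ✓
  (2,6): δ = 82.14°  ·
  (3,4): δ = 104.97°  ·
  (3,5): δ = 55.76°  ✓
  (3,6): δ = 26.20°  ✓
  (4,5): δ = 130.79°  ·
  (4,6): δ = 48.83°  ✓
  (5,6): δ = 98.04°  ·
antipodal pairs: 10

count = 10; pairs: (0,3), (0,4), (0,5), (1,4), (1,5), (2,4), (2,5), (3,5), (3,6), (4,6)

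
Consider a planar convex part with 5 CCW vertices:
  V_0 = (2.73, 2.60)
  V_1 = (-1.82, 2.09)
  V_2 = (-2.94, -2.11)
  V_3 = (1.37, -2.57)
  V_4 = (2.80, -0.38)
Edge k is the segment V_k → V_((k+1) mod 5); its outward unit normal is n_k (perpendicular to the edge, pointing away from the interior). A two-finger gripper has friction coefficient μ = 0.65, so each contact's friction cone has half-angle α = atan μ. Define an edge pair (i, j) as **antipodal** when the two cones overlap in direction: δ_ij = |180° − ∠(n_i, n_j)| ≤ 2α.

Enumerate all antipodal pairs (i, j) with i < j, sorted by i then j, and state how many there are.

count = 4; pairs: (0,2), (0,3), (1,3), (1,4)

α = atan 0.65 = 33.02°;  2α = 66.05°
n_0 = (-0.1114, +0.9938)
n_1 = (-0.9662, +0.2577)
n_2 = (-0.1061, -0.9944)
n_3 = (+0.8373, -0.5467)
n_4 = (+0.9997, +0.0235)
  (0,1): δ = 111.33°  ·
  (0,2): δ = 12.49°  ✓
  (0,3): δ = 50.46°  ✓
  (0,4): δ = 84.95°  ·
  (1,2): δ = 81.16°  ·
  (1,3): δ = 18.21°  ✓
  (1,4): δ = 16.28°  ✓
  (2,3): δ = 117.05°  ·
  (2,4): δ = 82.56°  ·
  (3,4): δ = 145.51°  ·
antipodal pairs: 4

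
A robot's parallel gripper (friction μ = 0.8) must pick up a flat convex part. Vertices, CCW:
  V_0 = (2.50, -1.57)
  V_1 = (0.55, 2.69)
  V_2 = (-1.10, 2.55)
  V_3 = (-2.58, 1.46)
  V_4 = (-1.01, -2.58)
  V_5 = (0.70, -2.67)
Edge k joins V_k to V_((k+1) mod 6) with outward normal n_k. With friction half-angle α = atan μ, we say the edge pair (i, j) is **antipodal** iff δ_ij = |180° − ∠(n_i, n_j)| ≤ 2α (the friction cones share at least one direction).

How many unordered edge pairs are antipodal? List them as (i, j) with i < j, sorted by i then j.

α = atan 0.8 = 38.66°;  2α = 77.32°
n_0 = (+0.9093, +0.4162)
n_1 = (-0.0845, +0.9964)
n_2 = (-0.5930, +0.8052)
n_3 = (-0.9321, -0.3622)
n_4 = (-0.0526, -0.9986)
n_5 = (+0.5215, -0.8533)
  (0,1): δ = 109.75°  ·
  (0,2): δ = 78.22°  ·
  (0,3): δ = 3.36°  ✓
  (0,4): δ = 62.39°  ✓
  (0,5): δ = 96.83°  ·
  (1,2): δ = 148.48°  ·
  (1,3): δ = 73.61°  ✓
  (1,4): δ = 7.86°  ✓
  (1,5): δ = 26.58°  ✓
  (2,3): δ = 105.13°  ·
  (2,4): δ = 39.38°  ✓
  (2,5): δ = 4.94°  ✓
  (3,4): δ = 114.25°  ·
  (3,5): δ = 79.81°  ·
  (4,5): δ = 145.56°  ·
antipodal pairs: 7

count = 7; pairs: (0,3), (0,4), (1,3), (1,4), (1,5), (2,4), (2,5)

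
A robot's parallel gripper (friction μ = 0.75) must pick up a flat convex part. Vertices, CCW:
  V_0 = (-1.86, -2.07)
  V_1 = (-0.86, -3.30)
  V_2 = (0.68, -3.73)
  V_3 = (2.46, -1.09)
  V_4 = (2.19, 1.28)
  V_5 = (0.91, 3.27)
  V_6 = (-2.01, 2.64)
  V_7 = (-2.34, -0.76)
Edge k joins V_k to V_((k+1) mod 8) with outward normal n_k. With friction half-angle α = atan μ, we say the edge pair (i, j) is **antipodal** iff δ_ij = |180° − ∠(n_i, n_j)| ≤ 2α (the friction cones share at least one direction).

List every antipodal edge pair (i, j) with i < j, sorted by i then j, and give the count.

count = 14; pairs: (0,2), (0,3), (0,4), (0,5), (1,3), (1,4), (1,5), (2,5), (2,6), (2,7), (3,6), (3,7), (4,6), (4,7)

α = atan 0.75 = 36.87°;  2α = 73.74°
n_0 = (-0.7759, -0.6308)
n_1 = (-0.2689, -0.9632)
n_2 = (+0.8291, -0.5590)
n_3 = (+0.9936, +0.1132)
n_4 = (+0.8410, +0.5410)
n_5 = (-0.2109, +0.9775)
n_6 = (-0.9953, +0.0966)
n_7 = (-0.9390, -0.3440)
  (0,1): δ = 144.71°  ·
  (0,2): δ = 73.10°  ✓
  (0,3): δ = 32.61°  ✓
  (0,4): δ = 6.36°  ✓
  (0,5): δ = 63.06°  ✓
  (0,6): δ = 135.34°  ·
  (0,7): δ = 161.01°  ·
  (1,2): δ = 108.39°  ·
  (1,3): δ = 67.90°  ✓
  (1,4): δ = 41.65°  ✓
  (1,5): δ = 27.78°  ✓
  (1,6): δ = 100.06°  ·
  (1,7): δ = 125.72°  ·
  (2,3): δ = 139.51°  ·
  (2,4): δ = 113.26°  ·
  (2,5): δ = 43.84°  ✓
  (2,6): δ = 28.45°  ✓
  (2,7): δ = 54.11°  ✓
  (3,4): δ = 153.75°  ·
  (3,5): δ = 84.32°  ·
  (3,6): δ = 12.04°  ✓
  (3,7): δ = 13.62°  ✓
  (4,5): δ = 110.57°  ·
  (4,6): δ = 38.29°  ✓
  (4,7): δ = 12.63°  ✓
  (5,6): δ = 107.72°  ·
  (5,7): δ = 82.05°  ·
  (6,7): δ = 154.33°  ·
antipodal pairs: 14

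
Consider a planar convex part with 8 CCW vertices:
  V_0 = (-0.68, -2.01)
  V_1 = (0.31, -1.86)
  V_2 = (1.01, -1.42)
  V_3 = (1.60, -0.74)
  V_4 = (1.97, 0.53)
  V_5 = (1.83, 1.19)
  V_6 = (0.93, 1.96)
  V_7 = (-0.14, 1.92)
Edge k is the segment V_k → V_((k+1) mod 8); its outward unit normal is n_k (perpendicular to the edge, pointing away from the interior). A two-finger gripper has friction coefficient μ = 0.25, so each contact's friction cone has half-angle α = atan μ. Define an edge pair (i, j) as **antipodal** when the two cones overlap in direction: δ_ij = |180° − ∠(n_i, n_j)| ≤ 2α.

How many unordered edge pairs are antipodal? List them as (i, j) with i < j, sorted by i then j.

α = atan 0.25 = 14.04°;  2α = 28.07°
n_0 = (+0.1498, -0.9887)
n_1 = (+0.5322, -0.8466)
n_2 = (+0.7553, -0.6554)
n_3 = (+0.9601, -0.2797)
n_4 = (+0.9782, +0.2075)
n_5 = (+0.6501, +0.7599)
n_6 = (-0.0374, +0.9993)
n_7 = (-0.9907, +0.1361)
  (0,1): δ = 156.46°  ·
  (0,2): δ = 139.56°  ·
  (0,3): δ = 114.86°  ·
  (0,4): δ = 86.64°  ·
  (0,5): δ = 49.16°  ·
  (0,6): δ = 6.47°  ✓
  (0,7): δ = 73.56°  ·
  (1,2): δ = 163.10°  ·
  (1,3): δ = 138.40°  ·
  (1,4): δ = 110.18°  ·
  (1,5): δ = 72.70°  ·
  (1,6): δ = 30.01°  ·
  (1,7): δ = 50.02°  ·
  (2,3): δ = 155.30°  ·
  (2,4): δ = 127.08°  ·
  (2,5): δ = 89.60°  ·
  (2,6): δ = 46.91°  ·
  (2,7): δ = 33.12°  ·
  (3,4): δ = 151.78°  ·
  (3,5): δ = 114.31°  ·
  (3,6): δ = 71.62°  ·
  (3,7): δ = 8.42°  ✓
  (4,5): δ = 142.52°  ·
  (4,6): δ = 99.84°  ·
  (4,7): δ = 19.80°  ✓
  (5,6): δ = 137.31°  ·
  (5,7): δ = 57.27°  ·
  (6,7): δ = 99.96°  ·
antipodal pairs: 3

count = 3; pairs: (0,6), (3,7), (4,7)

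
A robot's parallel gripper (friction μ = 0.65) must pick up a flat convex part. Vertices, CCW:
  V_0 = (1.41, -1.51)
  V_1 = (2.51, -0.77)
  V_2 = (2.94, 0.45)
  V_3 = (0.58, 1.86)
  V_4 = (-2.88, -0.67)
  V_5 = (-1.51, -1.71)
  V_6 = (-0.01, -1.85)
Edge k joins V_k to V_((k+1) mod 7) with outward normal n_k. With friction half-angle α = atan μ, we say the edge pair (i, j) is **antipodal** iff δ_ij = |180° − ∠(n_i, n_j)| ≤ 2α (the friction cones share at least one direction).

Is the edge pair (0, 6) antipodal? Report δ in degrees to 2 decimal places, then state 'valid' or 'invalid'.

δ = 159.54°, invalid

α = atan 0.65 = 33.02°;  2α = 66.05°
edge 0: e_0 = (+1.10, +0.74);  n_0 = (+0.5582, -0.8297)
edge 6: e_6 = (+1.42, +0.34);  n_6 = (+0.2329, -0.9725)
∠(n_0, n_6) = 20.46°
δ = |180° − 20.46°| = 159.54°
159.54° > 2α = 66.05°  →  invalid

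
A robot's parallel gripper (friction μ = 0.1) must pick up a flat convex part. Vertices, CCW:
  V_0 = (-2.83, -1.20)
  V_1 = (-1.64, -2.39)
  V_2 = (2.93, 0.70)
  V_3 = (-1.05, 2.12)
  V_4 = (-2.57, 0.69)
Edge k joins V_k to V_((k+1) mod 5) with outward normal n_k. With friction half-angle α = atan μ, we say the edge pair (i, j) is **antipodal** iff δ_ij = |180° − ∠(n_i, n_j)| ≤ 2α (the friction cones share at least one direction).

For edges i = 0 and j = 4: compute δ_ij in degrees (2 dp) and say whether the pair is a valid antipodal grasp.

δ = 127.17°, invalid

α = atan 0.1 = 5.71°;  2α = 11.42°
edge 0: e_0 = (+1.19, -1.19);  n_0 = (-0.7071, -0.7071)
edge 4: e_4 = (-0.26, -1.89);  n_4 = (-0.9907, +0.1363)
∠(n_0, n_4) = 52.83°
δ = |180° − 52.83°| = 127.17°
127.17° > 2α = 11.42°  →  invalid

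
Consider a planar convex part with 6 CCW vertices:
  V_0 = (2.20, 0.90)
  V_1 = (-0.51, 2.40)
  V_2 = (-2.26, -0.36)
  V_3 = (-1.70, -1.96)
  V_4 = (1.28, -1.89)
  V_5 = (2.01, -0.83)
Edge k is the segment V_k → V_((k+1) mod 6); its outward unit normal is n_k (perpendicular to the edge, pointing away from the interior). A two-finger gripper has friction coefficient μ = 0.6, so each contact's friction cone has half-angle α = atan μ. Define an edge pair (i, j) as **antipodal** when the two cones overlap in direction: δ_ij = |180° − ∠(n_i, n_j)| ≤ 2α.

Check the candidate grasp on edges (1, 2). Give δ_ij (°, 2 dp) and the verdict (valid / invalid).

δ = 128.33°, invalid

α = atan 0.6 = 30.96°;  2α = 61.93°
edge 1: e_1 = (-1.75, -2.76);  n_1 = (-0.8445, +0.5355)
edge 2: e_2 = (+0.56, -1.60);  n_2 = (-0.9439, -0.3304)
∠(n_1, n_2) = 51.67°
δ = |180° − 51.67°| = 128.33°
128.33° > 2α = 61.93°  →  invalid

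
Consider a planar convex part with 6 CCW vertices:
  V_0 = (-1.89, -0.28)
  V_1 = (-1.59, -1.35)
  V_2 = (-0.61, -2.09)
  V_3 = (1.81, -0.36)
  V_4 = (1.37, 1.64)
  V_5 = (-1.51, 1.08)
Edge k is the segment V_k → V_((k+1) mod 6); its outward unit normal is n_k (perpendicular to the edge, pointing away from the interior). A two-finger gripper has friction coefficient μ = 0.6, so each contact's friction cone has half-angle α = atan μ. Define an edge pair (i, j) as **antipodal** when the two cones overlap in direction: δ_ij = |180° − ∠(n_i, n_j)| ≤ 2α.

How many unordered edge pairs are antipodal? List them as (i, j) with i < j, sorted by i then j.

count = 6; pairs: (0,3), (1,3), (1,4), (2,4), (2,5), (3,5)

α = atan 0.6 = 30.96°;  2α = 61.93°
n_0 = (-0.9629, -0.2700)
n_1 = (-0.6026, -0.7980)
n_2 = (+0.5816, -0.8135)
n_3 = (+0.9766, +0.2149)
n_4 = (-0.1909, +0.9816)
n_5 = (-0.9631, +0.2691)
  (0,1): δ = 142.72°  ·
  (0,2): δ = 70.10°  ·
  (0,3): δ = 3.25°  ✓
  (0,4): δ = 85.34°  ·
  (0,5): δ = 148.73°  ·
  (1,2): δ = 107.38°  ·
  (1,3): δ = 40.54°  ✓
  (1,4): δ = 48.06°  ✓
  (1,5): δ = 111.45°  ·
  (2,3): δ = 113.15°  ·
  (2,4): δ = 24.56°  ✓
  (2,5): δ = 38.83°  ✓
  (3,4): δ = 91.40°  ·
  (3,5): δ = 28.02°  ✓
  (4,5): δ = 116.61°  ·
antipodal pairs: 6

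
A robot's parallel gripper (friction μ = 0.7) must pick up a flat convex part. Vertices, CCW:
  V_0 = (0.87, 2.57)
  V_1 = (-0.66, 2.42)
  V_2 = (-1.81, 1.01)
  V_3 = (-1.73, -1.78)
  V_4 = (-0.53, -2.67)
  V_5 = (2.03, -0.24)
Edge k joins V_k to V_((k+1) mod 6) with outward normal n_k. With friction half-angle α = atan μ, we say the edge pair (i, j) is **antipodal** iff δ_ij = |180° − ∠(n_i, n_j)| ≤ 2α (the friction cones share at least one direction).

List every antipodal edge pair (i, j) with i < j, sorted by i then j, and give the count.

α = atan 0.7 = 34.99°;  2α = 69.98°
n_0 = (-0.0976, +0.9952)
n_1 = (-0.7749, +0.6320)
n_2 = (-0.9996, -0.0287)
n_3 = (-0.5957, -0.8032)
n_4 = (+0.6885, -0.7253)
n_5 = (+0.9243, +0.3816)
  (0,1): δ = 134.80°  ·
  (0,2): δ = 93.96°  ·
  (0,3): δ = 42.16°  ✓
  (0,4): δ = 37.91°  ✓
  (0,5): δ = 106.83°  ·
  (1,2): δ = 139.16°  ·
  (1,3): δ = 87.36°  ·
  (1,4): δ = 7.29°  ✓
  (1,5): δ = 61.63°  ✓
  (2,3): δ = 128.21°  ·
  (2,4): δ = 48.13°  ✓
  (2,5): δ = 20.79°  ✓
  (3,4): δ = 99.93°  ·
  (3,5): δ = 31.01°  ✓
  (4,5): δ = 111.08°  ·
antipodal pairs: 7

count = 7; pairs: (0,3), (0,4), (1,4), (1,5), (2,4), (2,5), (3,5)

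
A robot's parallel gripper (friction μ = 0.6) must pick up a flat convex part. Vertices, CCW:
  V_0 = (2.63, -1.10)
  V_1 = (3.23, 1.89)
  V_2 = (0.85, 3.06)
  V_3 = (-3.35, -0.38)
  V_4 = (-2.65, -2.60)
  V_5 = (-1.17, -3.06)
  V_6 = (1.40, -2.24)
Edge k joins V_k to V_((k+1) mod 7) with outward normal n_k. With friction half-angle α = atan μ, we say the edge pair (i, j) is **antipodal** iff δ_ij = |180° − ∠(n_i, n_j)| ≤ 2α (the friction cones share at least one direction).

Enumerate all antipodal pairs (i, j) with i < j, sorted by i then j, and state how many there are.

α = atan 0.6 = 30.96°;  2α = 61.93°
n_0 = (+0.9805, -0.1967)
n_1 = (+0.4412, +0.8974)
n_2 = (-0.6336, +0.7736)
n_3 = (-0.9537, -0.3007)
n_4 = (-0.2968, -0.9549)
n_5 = (+0.3040, -0.9527)
n_6 = (+0.6798, -0.7334)
  (0,1): δ = 104.83°  ·
  (0,2): δ = 39.33°  ✓
  (0,3): δ = 28.85°  ✓
  (0,4): δ = 84.08°  ·
  (0,5): δ = 119.04°  ·
  (0,6): δ = 144.17°  ·
  (1,2): δ = 114.50°  ·
  (1,3): δ = 46.32°  ✓
  (1,4): δ = 8.91°  ✓
  (1,5): δ = 43.87°  ✓
  (1,6): δ = 69.00°  ·
  (2,3): δ = 111.82°  ·
  (2,4): δ = 56.58°  ✓
  (2,5): δ = 21.62°  ✓
  (2,6): δ = 3.51°  ✓
  (3,4): δ = 124.77°  ·
  (3,5): δ = 89.80°  ·
  (3,6): δ = 64.68°  ·
  (4,5): δ = 145.04°  ·
  (4,6): δ = 119.91°  ·
  (5,6): δ = 154.87°  ·
antipodal pairs: 8

count = 8; pairs: (0,2), (0,3), (1,3), (1,4), (1,5), (2,4), (2,5), (2,6)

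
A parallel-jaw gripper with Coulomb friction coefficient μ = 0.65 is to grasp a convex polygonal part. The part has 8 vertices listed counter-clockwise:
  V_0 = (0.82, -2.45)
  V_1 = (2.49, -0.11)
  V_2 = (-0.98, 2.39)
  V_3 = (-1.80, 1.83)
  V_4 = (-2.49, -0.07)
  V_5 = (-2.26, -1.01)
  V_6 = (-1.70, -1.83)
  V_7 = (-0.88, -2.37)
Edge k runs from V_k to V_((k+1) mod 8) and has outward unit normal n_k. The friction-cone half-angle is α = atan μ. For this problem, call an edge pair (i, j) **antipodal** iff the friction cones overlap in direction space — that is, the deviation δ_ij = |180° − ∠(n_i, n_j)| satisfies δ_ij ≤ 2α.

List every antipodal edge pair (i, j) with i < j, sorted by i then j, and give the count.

count = 8; pairs: (0,2), (0,3), (0,4), (1,4), (1,5), (1,6), (1,7), (2,7)

α = atan 0.65 = 33.02°;  2α = 66.05°
n_0 = (+0.8140, -0.5809)
n_1 = (+0.5846, +0.8114)
n_2 = (-0.5640, +0.8258)
n_3 = (-0.9399, +0.3413)
n_4 = (-0.9713, -0.2377)
n_5 = (-0.8258, -0.5640)
n_6 = (-0.5500, -0.8352)
n_7 = (-0.0470, -0.9989)
  (0,1): δ = 90.26°  ·
  (0,2): δ = 20.16°  ✓
  (0,3): δ = 15.56°  ✓
  (0,4): δ = 49.26°  ✓
  (0,5): δ = 69.84°  ·
  (0,6): δ = 92.15°  ·
  (0,7): δ = 122.82°  ·
  (1,2): δ = 109.90°  ·
  (1,3): δ = 74.19°  ·
  (1,4): δ = 40.48°  ✓
  (1,5): δ = 19.90°  ✓
  (1,6): δ = 2.40°  ✓
  (1,7): δ = 33.08°  ✓
  (2,3): δ = 144.29°  ·
  (2,4): δ = 110.58°  ·
  (2,5): δ = 90.00°  ·
  (2,6): δ = 67.70°  ·
  (2,7): δ = 37.02°  ✓
  (3,4): δ = 146.29°  ·
  (3,5): δ = 125.71°  ·
  (3,6): δ = 103.41°  ·
  (3,7): δ = 72.74°  ·
  (4,5): δ = 159.42°  ·
  (4,6): δ = 137.12°  ·
  (4,7): δ = 106.44°  ·
  (5,6): δ = 157.70°  ·
  (5,7): δ = 127.02°  ·
  (6,7): δ = 149.33°  ·
antipodal pairs: 8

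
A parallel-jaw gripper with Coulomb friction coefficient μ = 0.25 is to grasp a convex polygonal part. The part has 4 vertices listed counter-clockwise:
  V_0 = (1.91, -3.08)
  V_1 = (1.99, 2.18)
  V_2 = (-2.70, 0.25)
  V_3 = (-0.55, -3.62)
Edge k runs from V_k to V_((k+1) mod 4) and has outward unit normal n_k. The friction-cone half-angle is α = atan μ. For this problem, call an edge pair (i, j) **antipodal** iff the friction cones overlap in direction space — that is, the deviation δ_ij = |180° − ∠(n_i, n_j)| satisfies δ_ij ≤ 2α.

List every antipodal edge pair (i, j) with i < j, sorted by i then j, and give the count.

α = atan 0.25 = 14.04°;  2α = 28.07°
n_0 = (+0.9999, -0.0152)
n_1 = (-0.3806, +0.9248)
n_2 = (-0.8742, -0.4856)
n_3 = (+0.2144, -0.9767)
  (0,1): δ = 66.76°  ·
  (0,2): δ = 29.93°  ·
  (0,3): δ = 103.25°  ·
  (1,2): δ = 83.31°  ·
  (1,3): δ = 9.99°  ✓
  (2,3): δ = 106.67°  ·
antipodal pairs: 1

count = 1; pairs: (1,3)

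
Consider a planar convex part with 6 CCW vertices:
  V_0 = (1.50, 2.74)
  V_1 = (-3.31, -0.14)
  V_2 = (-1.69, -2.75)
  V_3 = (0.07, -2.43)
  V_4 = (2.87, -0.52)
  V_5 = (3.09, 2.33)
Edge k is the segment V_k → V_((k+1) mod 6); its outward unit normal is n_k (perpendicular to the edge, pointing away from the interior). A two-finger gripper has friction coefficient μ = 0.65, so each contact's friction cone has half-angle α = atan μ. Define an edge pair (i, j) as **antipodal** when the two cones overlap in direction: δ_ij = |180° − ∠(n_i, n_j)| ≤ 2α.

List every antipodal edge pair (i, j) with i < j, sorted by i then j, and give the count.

count = 7; pairs: (0,2), (0,3), (0,4), (1,4), (1,5), (2,5), (3,5)

α = atan 0.65 = 33.02°;  2α = 66.05°
n_0 = (-0.5137, +0.8580)
n_1 = (-0.8496, -0.5274)
n_2 = (+0.1789, -0.9839)
n_3 = (+0.5635, -0.8261)
n_4 = (+0.9970, -0.0770)
n_5 = (+0.2497, +0.9683)
  (0,1): δ = 89.08°  ·
  (0,2): δ = 20.61°  ✓
  (0,3): δ = 3.39°  ✓
  (0,4): δ = 54.67°  ✓
  (0,5): δ = 134.63°  ·
  (1,2): δ = 111.52°  ·
  (1,3): δ = 87.53°  ·
  (1,4): δ = 36.24°  ✓
  (1,5): δ = 43.71°  ✓
  (2,3): δ = 156.01°  ·
  (2,4): δ = 104.72°  ·
  (2,5): δ = 24.76°  ✓
  (3,4): δ = 128.71°  ·
  (3,5): δ = 48.76°  ✓
  (4,5): δ = 100.05°  ·
antipodal pairs: 7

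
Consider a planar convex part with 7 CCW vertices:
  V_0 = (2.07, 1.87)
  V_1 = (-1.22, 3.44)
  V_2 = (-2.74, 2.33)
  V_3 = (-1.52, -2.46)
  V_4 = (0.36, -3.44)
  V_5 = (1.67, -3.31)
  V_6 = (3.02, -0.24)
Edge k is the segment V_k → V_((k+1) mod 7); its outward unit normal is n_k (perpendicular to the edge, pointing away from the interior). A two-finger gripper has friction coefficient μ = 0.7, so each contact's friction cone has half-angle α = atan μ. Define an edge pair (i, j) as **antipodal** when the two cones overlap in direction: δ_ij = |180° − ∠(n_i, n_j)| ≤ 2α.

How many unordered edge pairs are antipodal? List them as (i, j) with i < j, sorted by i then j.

count = 9; pairs: (0,2), (0,3), (0,4), (1,3), (1,4), (1,5), (2,5), (2,6), (3,6)

α = atan 0.7 = 34.99°;  2α = 69.98°
n_0 = (+0.4307, +0.9025)
n_1 = (-0.5898, +0.8076)
n_2 = (-0.9691, -0.2468)
n_3 = (-0.4622, -0.8868)
n_4 = (+0.0988, -0.9951)
n_5 = (+0.9154, -0.4025)
n_6 = (+0.9118, +0.4105)
  (0,1): δ = 118.35°  ·
  (0,2): δ = 50.20°  ✓
  (0,3): δ = 2.02°  ✓
  (0,4): δ = 31.18°  ✓
  (0,5): δ = 91.77°  ·
  (0,6): δ = 139.75°  ·
  (1,2): δ = 111.85°  ·
  (1,3): δ = 63.67°  ✓
  (1,4): δ = 30.47°  ✓
  (1,5): δ = 30.12°  ✓
  (1,6): δ = 78.10°  ·
  (2,3): δ = 131.82°  ·
  (2,4): δ = 98.62°  ·
  (2,5): δ = 38.03°  ✓
  (2,6): δ = 9.95°  ✓
  (3,4): δ = 146.80°  ·
  (3,5): δ = 86.21°  ·
  (3,6): δ = 38.23°  ✓
  (4,5): δ = 119.40°  ·
  (4,6): δ = 71.43°  ·
  (5,6): δ = 132.02°  ·
antipodal pairs: 9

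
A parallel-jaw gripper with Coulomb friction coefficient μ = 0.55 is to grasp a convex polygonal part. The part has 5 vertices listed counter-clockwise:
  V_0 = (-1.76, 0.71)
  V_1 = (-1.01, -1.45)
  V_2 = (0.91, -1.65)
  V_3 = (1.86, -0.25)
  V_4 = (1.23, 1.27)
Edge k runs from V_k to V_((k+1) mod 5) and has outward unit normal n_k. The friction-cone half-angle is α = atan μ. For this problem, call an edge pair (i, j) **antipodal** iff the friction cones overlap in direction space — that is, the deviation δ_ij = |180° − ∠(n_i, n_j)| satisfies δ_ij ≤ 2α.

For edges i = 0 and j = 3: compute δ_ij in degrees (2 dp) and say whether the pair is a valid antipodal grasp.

δ = 3.36°, valid

α = atan 0.55 = 28.81°;  2α = 57.62°
edge 0: e_0 = (+0.75, -2.16);  n_0 = (-0.9447, -0.3280)
edge 3: e_3 = (-0.63, +1.52);  n_3 = (+0.9238, +0.3829)
∠(n_0, n_3) = 176.64°
δ = |180° − 176.64°| = 3.36°
3.36° ≤ 2α = 57.62°  →  valid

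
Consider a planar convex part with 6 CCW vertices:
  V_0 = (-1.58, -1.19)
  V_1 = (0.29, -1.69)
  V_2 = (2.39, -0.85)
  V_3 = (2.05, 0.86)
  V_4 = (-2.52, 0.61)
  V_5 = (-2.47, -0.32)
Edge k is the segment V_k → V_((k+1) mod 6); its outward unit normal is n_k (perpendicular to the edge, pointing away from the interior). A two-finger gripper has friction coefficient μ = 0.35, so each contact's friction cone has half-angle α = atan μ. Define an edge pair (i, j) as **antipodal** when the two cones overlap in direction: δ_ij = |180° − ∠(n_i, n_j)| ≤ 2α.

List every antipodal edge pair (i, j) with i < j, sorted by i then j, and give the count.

α = atan 0.35 = 19.29°;  2α = 38.58°
n_0 = (-0.2583, -0.9661)
n_1 = (+0.3714, -0.9285)
n_2 = (+0.9808, +0.1950)
n_3 = (-0.0546, +0.9985)
n_4 = (-0.9986, -0.0537)
n_5 = (-0.6990, -0.7151)
  (0,1): δ = 143.23°  ·
  (0,2): δ = 63.78°  ·
  (0,3): δ = 18.10°  ✓
  (0,4): δ = 108.05°  ·
  (0,5): δ = 150.62°  ·
  (1,2): δ = 100.56°  ·
  (1,3): δ = 18.67°  ✓
  (1,4): δ = 71.28°  ·
  (1,5): δ = 113.85°  ·
  (2,3): δ = 98.11°  ·
  (2,4): δ = 8.17°  ✓
  (2,5): δ = 34.41°  ✓
  (3,4): δ = 90.05°  ·
  (3,5): δ = 47.48°  ·
  (4,5): δ = 137.43°  ·
antipodal pairs: 4

count = 4; pairs: (0,3), (1,3), (2,4), (2,5)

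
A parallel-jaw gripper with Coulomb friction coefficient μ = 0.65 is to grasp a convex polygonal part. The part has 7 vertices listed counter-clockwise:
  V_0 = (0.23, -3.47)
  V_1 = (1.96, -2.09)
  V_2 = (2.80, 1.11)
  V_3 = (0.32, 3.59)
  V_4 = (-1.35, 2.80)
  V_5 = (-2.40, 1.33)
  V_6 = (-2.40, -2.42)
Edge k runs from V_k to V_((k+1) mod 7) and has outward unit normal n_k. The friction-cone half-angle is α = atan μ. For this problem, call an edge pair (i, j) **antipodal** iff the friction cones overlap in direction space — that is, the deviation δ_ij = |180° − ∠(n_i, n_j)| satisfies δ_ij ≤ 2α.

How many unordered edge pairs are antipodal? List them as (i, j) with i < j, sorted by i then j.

α = atan 0.65 = 33.02°;  2α = 66.05°
n_0 = (+0.6236, -0.7817)
n_1 = (+0.9672, -0.2539)
n_2 = (+0.7071, +0.7071)
n_3 = (-0.4276, +0.9040)
n_4 = (-0.8137, +0.5812)
n_5 = (-1.0000, -0.0000)
n_6 = (-0.3708, -0.9287)
  (0,1): δ = 143.29°  ·
  (0,2): δ = 83.58°  ·
  (0,3): δ = 13.26°  ✓
  (0,4): δ = 15.88°  ✓
  (0,5): δ = 51.42°  ✓
  (0,6): δ = 119.66°  ·
  (1,2): δ = 120.29°  ·
  (1,3): δ = 49.98°  ✓
  (1,4): δ = 20.83°  ✓
  (1,5): δ = 14.71°  ✓
  (1,6): δ = 82.94°  ·
  (2,3): δ = 109.68°  ·
  (2,4): δ = 80.54°  ·
  (2,5): δ = 45.00°  ✓
  (2,6): δ = 23.24°  ✓
  (3,4): δ = 150.85°  ·
  (3,5): δ = 115.32°  ·
  (3,6): δ = 47.08°  ✓
  (4,5): δ = 144.46°  ·
  (4,6): δ = 76.23°  ·
  (5,6): δ = 111.76°  ·
antipodal pairs: 9

count = 9; pairs: (0,3), (0,4), (0,5), (1,3), (1,4), (1,5), (2,5), (2,6), (3,6)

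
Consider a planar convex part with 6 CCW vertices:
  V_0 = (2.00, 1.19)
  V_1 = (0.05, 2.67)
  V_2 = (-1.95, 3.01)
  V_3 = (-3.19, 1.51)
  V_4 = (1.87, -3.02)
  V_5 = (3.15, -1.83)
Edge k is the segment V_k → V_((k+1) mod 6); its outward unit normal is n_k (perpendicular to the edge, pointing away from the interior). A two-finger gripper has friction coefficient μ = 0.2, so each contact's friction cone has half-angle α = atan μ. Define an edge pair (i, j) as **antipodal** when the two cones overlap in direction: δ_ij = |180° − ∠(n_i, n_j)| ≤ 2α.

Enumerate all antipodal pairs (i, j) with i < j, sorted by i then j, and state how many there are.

α = atan 0.2 = 11.31°;  2α = 22.62°
n_0 = (+0.6046, +0.7966)
n_1 = (+0.1676, +0.9859)
n_2 = (-0.7707, +0.6371)
n_3 = (-0.6670, -0.7450)
n_4 = (+0.6809, -0.7324)
n_5 = (+0.9345, +0.3559)
  (0,1): δ = 152.45°  ·
  (0,2): δ = 92.38°  ·
  (0,3): δ = 4.64°  ✓
  (0,4): δ = 80.11°  ·
  (0,5): δ = 148.04°  ·
  (1,2): δ = 119.93°  ·
  (1,3): δ = 32.19°  ·
  (1,4): δ = 52.56°  ·
  (1,5): δ = 120.49°  ·
  (2,3): δ = 92.26°  ·
  (2,4): δ = 7.51°  ✓
  (2,5): δ = 60.43°  ·
  (3,4): δ = 95.25°  ·
  (3,5): δ = 27.32°  ·
  (4,5): δ = 112.07°  ·
antipodal pairs: 2

count = 2; pairs: (0,3), (2,4)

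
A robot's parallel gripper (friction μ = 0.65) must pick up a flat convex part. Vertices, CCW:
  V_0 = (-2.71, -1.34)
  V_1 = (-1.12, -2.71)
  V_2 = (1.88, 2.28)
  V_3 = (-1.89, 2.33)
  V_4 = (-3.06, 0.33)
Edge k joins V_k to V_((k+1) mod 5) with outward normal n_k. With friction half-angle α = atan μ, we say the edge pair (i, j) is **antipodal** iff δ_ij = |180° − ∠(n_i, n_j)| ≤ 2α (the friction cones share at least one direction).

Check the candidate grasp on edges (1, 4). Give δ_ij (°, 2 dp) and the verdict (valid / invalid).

α = atan 0.65 = 33.02°;  2α = 66.05°
edge 1: e_1 = (+3.00, +4.99);  n_1 = (+0.8570, -0.5153)
edge 4: e_4 = (+0.35, -1.67);  n_4 = (-0.9787, -0.2051)
∠(n_1, n_4) = 137.15°
δ = |180° − 137.15°| = 42.85°
42.85° ≤ 2α = 66.05°  →  valid

δ = 42.85°, valid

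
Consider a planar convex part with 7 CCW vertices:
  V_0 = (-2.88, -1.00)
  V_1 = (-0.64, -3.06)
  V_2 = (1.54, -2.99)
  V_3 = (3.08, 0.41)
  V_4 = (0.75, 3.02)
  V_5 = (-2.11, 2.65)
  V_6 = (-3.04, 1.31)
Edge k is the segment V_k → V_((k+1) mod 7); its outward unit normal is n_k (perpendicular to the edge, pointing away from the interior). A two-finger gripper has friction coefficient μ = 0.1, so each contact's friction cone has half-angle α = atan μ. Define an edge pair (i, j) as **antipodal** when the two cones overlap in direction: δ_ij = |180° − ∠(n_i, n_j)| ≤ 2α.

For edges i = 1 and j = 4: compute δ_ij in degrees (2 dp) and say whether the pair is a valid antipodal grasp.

δ = 5.53°, valid

α = atan 0.1 = 5.71°;  2α = 11.42°
edge 1: e_1 = (+2.18, +0.07);  n_1 = (+0.0321, -0.9995)
edge 4: e_4 = (-2.86, -0.37);  n_4 = (-0.1283, +0.9917)
∠(n_1, n_4) = 174.47°
δ = |180° − 174.47°| = 5.53°
5.53° ≤ 2α = 11.42°  →  valid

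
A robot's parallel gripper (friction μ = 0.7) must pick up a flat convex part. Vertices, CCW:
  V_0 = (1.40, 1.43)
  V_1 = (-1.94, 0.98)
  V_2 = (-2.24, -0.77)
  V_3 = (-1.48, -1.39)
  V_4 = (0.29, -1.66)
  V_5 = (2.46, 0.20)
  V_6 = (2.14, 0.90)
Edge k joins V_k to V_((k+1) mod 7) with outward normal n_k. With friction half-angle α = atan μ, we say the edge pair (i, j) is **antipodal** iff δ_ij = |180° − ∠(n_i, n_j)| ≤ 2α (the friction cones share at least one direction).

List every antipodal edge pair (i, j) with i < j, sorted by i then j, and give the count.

count = 10; pairs: (0,2), (0,3), (0,4), (1,4), (1,5), (1,6), (2,5), (2,6), (3,5), (3,6)

α = atan 0.7 = 34.99°;  2α = 69.98°
n_0 = (-0.1335, +0.9910)
n_1 = (-0.9856, +0.1690)
n_2 = (-0.6321, -0.7749)
n_3 = (-0.1508, -0.9886)
n_4 = (+0.6508, -0.7593)
n_5 = (+0.9095, +0.4158)
n_6 = (+0.5823, +0.8130)
  (0,1): δ = 107.40°  ·
  (0,2): δ = 46.88°  ✓
  (0,3): δ = 16.35°  ✓
  (0,4): δ = 32.93°  ✓
  (0,5): δ = 106.89°  ·
  (0,6): δ = 136.72°  ·
  (1,2): δ = 119.48°  ·
  (1,3): δ = 88.95°  ·
  (1,4): δ = 39.67°  ✓
  (1,5): δ = 34.29°  ✓
  (1,6): δ = 64.12°  ✓
  (2,3): δ = 149.47°  ·
  (2,4): δ = 100.19°  ·
  (2,5): δ = 26.23°  ✓
  (2,6): δ = 3.60°  ✓
  (3,4): δ = 130.73°  ·
  (3,5): δ = 56.76°  ✓
  (3,6): δ = 26.94°  ✓
  (4,5): δ = 106.03°  ·
  (4,6): δ = 76.21°  ·
  (5,6): δ = 150.18°  ·
antipodal pairs: 10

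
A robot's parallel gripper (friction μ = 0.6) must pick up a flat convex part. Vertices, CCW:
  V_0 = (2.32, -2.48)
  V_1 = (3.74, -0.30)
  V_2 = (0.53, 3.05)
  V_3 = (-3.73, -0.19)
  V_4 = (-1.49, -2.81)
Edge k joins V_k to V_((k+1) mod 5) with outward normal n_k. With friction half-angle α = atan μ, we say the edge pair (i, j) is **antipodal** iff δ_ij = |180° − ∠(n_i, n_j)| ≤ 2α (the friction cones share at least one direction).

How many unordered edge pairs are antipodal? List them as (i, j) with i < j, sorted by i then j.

count = 4; pairs: (0,2), (1,3), (1,4), (2,4)

α = atan 0.6 = 30.96°;  2α = 61.93°
n_0 = (+0.8379, -0.5458)
n_1 = (+0.7220, +0.6919)
n_2 = (-0.6054, +0.7959)
n_3 = (-0.7601, -0.6498)
n_4 = (+0.0863, -0.9963)
  (0,1): δ = 103.14°  ·
  (0,2): δ = 19.67°  ✓
  (0,3): δ = 73.61°  ·
  (0,4): δ = 128.03°  ·
  (1,2): δ = 96.52°  ·
  (1,3): δ = 3.25°  ✓
  (1,4): δ = 51.17°  ✓
  (2,3): δ = 86.73°  ·
  (2,4): δ = 32.31°  ✓
  (3,4): δ = 125.58°  ·
antipodal pairs: 4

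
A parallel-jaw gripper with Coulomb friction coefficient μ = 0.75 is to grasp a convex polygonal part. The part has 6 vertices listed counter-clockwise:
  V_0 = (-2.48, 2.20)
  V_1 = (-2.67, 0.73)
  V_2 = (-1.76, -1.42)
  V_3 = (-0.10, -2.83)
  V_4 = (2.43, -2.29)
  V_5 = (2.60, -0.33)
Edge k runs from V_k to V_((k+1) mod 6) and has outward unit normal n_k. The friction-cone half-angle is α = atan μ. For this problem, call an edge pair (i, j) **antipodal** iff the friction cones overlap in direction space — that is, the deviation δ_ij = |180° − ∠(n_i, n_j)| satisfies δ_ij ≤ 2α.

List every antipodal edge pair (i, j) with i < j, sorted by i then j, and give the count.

count = 8; pairs: (0,3), (0,4), (0,5), (1,4), (1,5), (2,4), (2,5), (3,5)

α = atan 0.75 = 36.87°;  2α = 73.74°
n_0 = (-0.9918, +0.1282)
n_1 = (-0.9209, -0.3898)
n_2 = (-0.6474, -0.7622)
n_3 = (+0.2087, -0.9780)
n_4 = (+0.9963, -0.0864)
n_5 = (+0.4458, +0.8951)
  (0,1): δ = 149.69°  ·
  (0,2): δ = 122.98°  ·
  (0,3): δ = 70.59°  ✓
  (0,4): δ = 2.41°  ✓
  (0,5): δ = 70.89°  ✓
  (1,2): δ = 153.29°  ·
  (1,3): δ = 100.89°  ·
  (1,4): δ = 27.90°  ✓
  (1,5): δ = 40.58°  ✓
  (2,3): δ = 127.61°  ·
  (2,4): δ = 54.61°  ✓
  (2,5): δ = 13.87°  ✓
  (3,4): δ = 107.01°  ·
  (3,5): δ = 38.52°  ✓
  (4,5): δ = 111.52°  ·
antipodal pairs: 8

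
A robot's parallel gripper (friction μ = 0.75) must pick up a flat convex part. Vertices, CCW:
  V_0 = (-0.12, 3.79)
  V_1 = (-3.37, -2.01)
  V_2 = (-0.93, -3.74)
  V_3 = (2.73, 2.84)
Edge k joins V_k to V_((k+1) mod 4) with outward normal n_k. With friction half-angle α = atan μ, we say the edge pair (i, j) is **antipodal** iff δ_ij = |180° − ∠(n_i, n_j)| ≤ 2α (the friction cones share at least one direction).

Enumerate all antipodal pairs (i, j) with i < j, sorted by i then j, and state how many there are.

α = atan 0.75 = 36.87°;  2α = 73.74°
n_0 = (-0.8724, +0.4888)
n_1 = (-0.5784, -0.8158)
n_2 = (+0.8739, -0.4861)
n_3 = (+0.3162, +0.9487)
  (0,1): δ = 96.07°  ·
  (0,2): δ = 0.18°  ✓
  (0,3): δ = 100.83°  ·
  (1,2): δ = 83.75°  ·
  (1,3): δ = 16.90°  ✓
  (2,3): δ = 79.35°  ·
antipodal pairs: 2

count = 2; pairs: (0,2), (1,3)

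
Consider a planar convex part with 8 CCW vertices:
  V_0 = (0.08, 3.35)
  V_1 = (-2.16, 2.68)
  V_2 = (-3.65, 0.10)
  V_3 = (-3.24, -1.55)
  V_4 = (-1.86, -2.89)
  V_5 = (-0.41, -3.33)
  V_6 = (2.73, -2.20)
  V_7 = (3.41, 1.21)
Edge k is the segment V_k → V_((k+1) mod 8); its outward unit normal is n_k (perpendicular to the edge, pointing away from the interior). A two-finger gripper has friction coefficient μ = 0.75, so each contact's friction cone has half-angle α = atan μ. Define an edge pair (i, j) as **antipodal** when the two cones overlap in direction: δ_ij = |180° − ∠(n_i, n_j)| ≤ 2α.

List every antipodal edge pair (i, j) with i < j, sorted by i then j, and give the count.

count = 12; pairs: (0,3), (0,4), (0,5), (0,6), (1,5), (1,6), (2,6), (2,7), (3,6), (3,7), (4,7), (5,7)

α = atan 0.75 = 36.87°;  2α = 73.74°
n_0 = (-0.2866, +0.9581)
n_1 = (-0.8660, +0.5001)
n_2 = (-0.9705, -0.2412)
n_3 = (-0.6966, -0.7174)
n_4 = (-0.2904, -0.9569)
n_5 = (+0.3386, -0.9409)
n_6 = (+0.9807, -0.1956)
n_7 = (+0.5406, +0.8413)
  (0,1): δ = 136.66°  ·
  (0,2): δ = 92.70°  ·
  (0,3): δ = 60.81°  ✓
  (0,4): δ = 33.53°  ✓
  (0,5): δ = 3.14°  ✓
  (0,6): δ = 62.07°  ✓
  (0,7): δ = 130.62°  ·
  (1,2): δ = 136.04°  ·
  (1,3): δ = 104.15°  ·
  (1,4): δ = 76.87°  ·
  (1,5): δ = 40.20°  ✓
  (1,6): δ = 18.73°  ✓
  (1,7): δ = 87.28°  ·
  (2,3): δ = 148.11°  ·
  (2,4): δ = 120.83°  ·
  (2,5): δ = 84.16°  ·
  (2,6): δ = 25.23°  ✓
  (2,7): δ = 43.32°  ✓
  (3,4): δ = 152.72°  ·
  (3,5): δ = 116.05°  ·
  (3,6): δ = 57.12°  ✓
  (3,7): δ = 11.43°  ✓
  (4,5): δ = 143.33°  ·
  (4,6): δ = 84.40°  ·
  (4,7): δ = 15.85°  ✓
  (5,6): δ = 121.07°  ·
  (5,7): δ = 52.52°  ✓
  (6,7): δ = 111.45°  ·
antipodal pairs: 12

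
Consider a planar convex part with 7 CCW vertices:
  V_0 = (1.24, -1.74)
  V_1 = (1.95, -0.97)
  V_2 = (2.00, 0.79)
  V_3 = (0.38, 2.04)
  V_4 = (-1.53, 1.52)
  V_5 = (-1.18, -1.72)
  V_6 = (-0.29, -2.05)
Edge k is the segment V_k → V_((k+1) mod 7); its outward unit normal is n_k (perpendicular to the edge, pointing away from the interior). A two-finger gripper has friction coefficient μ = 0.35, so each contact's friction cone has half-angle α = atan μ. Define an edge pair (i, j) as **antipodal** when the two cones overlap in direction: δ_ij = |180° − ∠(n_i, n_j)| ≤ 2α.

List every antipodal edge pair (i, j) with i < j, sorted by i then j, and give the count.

α = atan 0.35 = 19.29°;  2α = 38.58°
n_0 = (+0.7352, -0.6779)
n_1 = (+0.9996, -0.0284)
n_2 = (+0.6109, +0.7917)
n_3 = (-0.2627, +0.9649)
n_4 = (-0.9942, -0.1074)
n_5 = (-0.3477, -0.9376)
n_6 = (+0.1986, -0.9801)
  (0,1): δ = 138.95°  ·
  (0,2): δ = 84.98°  ·
  (0,3): δ = 32.09°  ✓
  (0,4): δ = 48.84°  ·
  (0,5): δ = 112.33°  ·
  (0,6): δ = 144.13°  ·
  (1,2): δ = 126.03°  ·
  (1,3): δ = 73.14°  ·
  (1,4): δ = 7.79°  ✓
  (1,5): δ = 71.28°  ·
  (1,6): δ = 103.08°  ·
  (2,3): δ = 127.12°  ·
  (2,4): δ = 46.18°  ·
  (2,5): δ = 17.31°  ✓
  (2,6): δ = 49.11°  ·
  (3,4): δ = 99.06°  ·
  (3,5): δ = 35.57°  ✓
  (3,6): δ = 3.78°  ✓
  (4,5): δ = 116.51°  ·
  (4,6): δ = 84.71°  ·
  (5,6): δ = 148.20°  ·
antipodal pairs: 5

count = 5; pairs: (0,3), (1,4), (2,5), (3,5), (3,6)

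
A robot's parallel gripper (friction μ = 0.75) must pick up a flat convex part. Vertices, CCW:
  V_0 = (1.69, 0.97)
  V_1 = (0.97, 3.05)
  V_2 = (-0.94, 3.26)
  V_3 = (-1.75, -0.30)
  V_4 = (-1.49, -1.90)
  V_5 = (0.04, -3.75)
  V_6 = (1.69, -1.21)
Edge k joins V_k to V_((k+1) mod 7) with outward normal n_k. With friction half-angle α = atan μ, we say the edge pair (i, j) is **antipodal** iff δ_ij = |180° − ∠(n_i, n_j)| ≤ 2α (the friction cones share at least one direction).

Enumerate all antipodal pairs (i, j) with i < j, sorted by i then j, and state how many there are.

α = atan 0.75 = 36.87°;  2α = 73.74°
n_0 = (+0.9450, +0.3271)
n_1 = (+0.1093, +0.9940)
n_2 = (-0.9751, +0.2219)
n_3 = (-0.9871, -0.1604)
n_4 = (-0.7706, -0.6373)
n_5 = (+0.8386, -0.5448)
n_6 = (+1.0000, -0.0000)
  (0,1): δ = 115.37°  ·
  (0,2): δ = 31.91°  ✓
  (0,3): δ = 9.86°  ✓
  (0,4): δ = 20.50°  ✓
  (0,5): δ = 127.90°  ·
  (0,6): δ = 160.91°  ·
  (1,2): δ = 96.54°  ·
  (1,3): δ = 74.50°  ·
  (1,4): δ = 44.13°  ✓
  (1,5): δ = 63.27°  ✓
  (1,6): δ = 96.27°  ·
  (2,3): δ = 157.95°  ·
  (2,4): δ = 127.59°  ·
  (2,5): δ = 20.19°  ✓
  (2,6): δ = 12.82°  ✓
  (3,4): δ = 149.64°  ·
  (3,5): δ = 42.24°  ✓
  (3,6): δ = 9.23°  ✓
  (4,5): δ = 72.60°  ✓
  (4,6): δ = 39.59°  ✓
  (5,6): δ = 146.99°  ·
antipodal pairs: 11

count = 11; pairs: (0,2), (0,3), (0,4), (1,4), (1,5), (2,5), (2,6), (3,5), (3,6), (4,5), (4,6)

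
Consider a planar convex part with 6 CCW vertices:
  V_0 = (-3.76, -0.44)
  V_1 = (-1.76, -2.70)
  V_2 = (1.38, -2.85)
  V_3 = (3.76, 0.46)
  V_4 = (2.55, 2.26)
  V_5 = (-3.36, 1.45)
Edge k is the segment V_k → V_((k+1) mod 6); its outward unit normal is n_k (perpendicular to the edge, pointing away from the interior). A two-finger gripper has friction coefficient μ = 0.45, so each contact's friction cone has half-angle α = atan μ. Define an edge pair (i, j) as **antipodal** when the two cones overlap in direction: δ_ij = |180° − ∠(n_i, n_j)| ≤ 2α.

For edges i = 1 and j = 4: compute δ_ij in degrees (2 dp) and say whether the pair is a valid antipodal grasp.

α = atan 0.45 = 24.23°;  2α = 48.46°
edge 1: e_1 = (+3.14, -0.15);  n_1 = (-0.0477, -0.9989)
edge 4: e_4 = (-5.91, -0.81);  n_4 = (-0.1358, +0.9907)
∠(n_1, n_4) = 169.46°
δ = |180° − 169.46°| = 10.54°
10.54° ≤ 2α = 48.46°  →  valid

δ = 10.54°, valid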